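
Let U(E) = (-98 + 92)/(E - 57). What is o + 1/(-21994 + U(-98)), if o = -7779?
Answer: -26519109011/3409064 ≈ -7779.0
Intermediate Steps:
U(E) = -6/(-57 + E)
o + 1/(-21994 + U(-98)) = -7779 + 1/(-21994 - 6/(-57 - 98)) = -7779 + 1/(-21994 - 6/(-155)) = -7779 + 1/(-21994 - 6*(-1/155)) = -7779 + 1/(-21994 + 6/155) = -7779 + 1/(-3409064/155) = -7779 - 155/3409064 = -26519109011/3409064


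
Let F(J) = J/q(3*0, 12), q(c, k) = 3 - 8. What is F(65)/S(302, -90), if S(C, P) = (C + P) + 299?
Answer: -13/511 ≈ -0.025440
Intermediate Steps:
S(C, P) = 299 + C + P
q(c, k) = -5
F(J) = -J/5 (F(J) = J/(-5) = J*(-1/5) = -J/5)
F(65)/S(302, -90) = (-1/5*65)/(299 + 302 - 90) = -13/511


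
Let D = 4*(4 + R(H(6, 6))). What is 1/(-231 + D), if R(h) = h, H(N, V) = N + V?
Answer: -1/167 ≈ -0.0059880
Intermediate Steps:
D = 64 (D = 4*(4 + (6 + 6)) = 4*(4 + 12) = 4*16 = 64)
1/(-231 + D) = 1/(-231 + 64) = 1/(-167) = -1/167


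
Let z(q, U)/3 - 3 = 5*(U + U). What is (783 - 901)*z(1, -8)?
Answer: 27258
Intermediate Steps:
z(q, U) = 9 + 30*U (z(q, U) = 9 + 3*(5*(U + U)) = 9 + 3*(5*(2*U)) = 9 + 3*(10*U) = 9 + 30*U)
(783 - 901)*z(1, -8) = (783 - 901)*(9 + 30*(-8)) = -118*(9 - 240) = -118*(-231) = 27258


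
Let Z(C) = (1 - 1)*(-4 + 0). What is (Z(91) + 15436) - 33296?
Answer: -17860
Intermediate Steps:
Z(C) = 0 (Z(C) = 0*(-4) = 0)
(Z(91) + 15436) - 33296 = (0 + 15436) - 33296 = 15436 - 33296 = -17860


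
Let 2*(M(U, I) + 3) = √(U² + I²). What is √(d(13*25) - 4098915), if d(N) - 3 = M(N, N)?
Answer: √(-16395660 + 650*√2)/2 ≈ 2024.5*I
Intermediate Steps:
M(U, I) = -3 + √(I² + U²)/2 (M(U, I) = -3 + √(U² + I²)/2 = -3 + √(I² + U²)/2)
d(N) = √2*√(N²)/2 (d(N) = 3 + (-3 + √(N² + N²)/2) = 3 + (-3 + √(2*N²)/2) = 3 + (-3 + (√2*√(N²))/2) = 3 + (-3 + √2*√(N²)/2) = √2*√(N²)/2)
√(d(13*25) - 4098915) = √(√2*√((13*25)²)/2 - 4098915) = √(√2*√(325²)/2 - 4098915) = √(√2*√105625/2 - 4098915) = √((½)*√2*325 - 4098915) = √(325*√2/2 - 4098915) = √(-4098915 + 325*√2/2)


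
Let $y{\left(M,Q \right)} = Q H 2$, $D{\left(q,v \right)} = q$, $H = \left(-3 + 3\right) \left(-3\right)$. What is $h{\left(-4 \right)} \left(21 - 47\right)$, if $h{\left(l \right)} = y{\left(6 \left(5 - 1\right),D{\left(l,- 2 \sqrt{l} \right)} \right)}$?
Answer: $0$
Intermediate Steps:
$H = 0$ ($H = 0 \left(-3\right) = 0$)
$y{\left(M,Q \right)} = 0$ ($y{\left(M,Q \right)} = Q 0 \cdot 2 = 0 \cdot 2 = 0$)
$h{\left(l \right)} = 0$
$h{\left(-4 \right)} \left(21 - 47\right) = 0 \left(21 - 47\right) = 0 \left(-26\right) = 0$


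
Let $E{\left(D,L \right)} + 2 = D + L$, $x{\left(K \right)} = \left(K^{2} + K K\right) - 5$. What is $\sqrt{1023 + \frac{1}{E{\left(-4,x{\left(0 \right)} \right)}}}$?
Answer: $\frac{2 \sqrt{30943}}{11} \approx 31.983$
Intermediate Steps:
$x{\left(K \right)} = -5 + 2 K^{2}$ ($x{\left(K \right)} = \left(K^{2} + K^{2}\right) - 5 = 2 K^{2} - 5 = -5 + 2 K^{2}$)
$E{\left(D,L \right)} = -2 + D + L$ ($E{\left(D,L \right)} = -2 + \left(D + L\right) = -2 + D + L$)
$\sqrt{1023 + \frac{1}{E{\left(-4,x{\left(0 \right)} \right)}}} = \sqrt{1023 + \frac{1}{-2 - 4 - \left(5 - 2 \cdot 0^{2}\right)}} = \sqrt{1023 + \frac{1}{-2 - 4 + \left(-5 + 2 \cdot 0\right)}} = \sqrt{1023 + \frac{1}{-2 - 4 + \left(-5 + 0\right)}} = \sqrt{1023 + \frac{1}{-2 - 4 - 5}} = \sqrt{1023 + \frac{1}{-11}} = \sqrt{1023 - \frac{1}{11}} = \sqrt{\frac{11252}{11}} = \frac{2 \sqrt{30943}}{11}$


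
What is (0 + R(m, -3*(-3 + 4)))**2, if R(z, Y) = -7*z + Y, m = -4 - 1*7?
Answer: 5476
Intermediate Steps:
m = -11 (m = -4 - 7 = -11)
R(z, Y) = Y - 7*z
(0 + R(m, -3*(-3 + 4)))**2 = (0 + (-3*(-3 + 4) - 7*(-11)))**2 = (0 + (-3*1 + 77))**2 = (0 + (-3 + 77))**2 = (0 + 74)**2 = 74**2 = 5476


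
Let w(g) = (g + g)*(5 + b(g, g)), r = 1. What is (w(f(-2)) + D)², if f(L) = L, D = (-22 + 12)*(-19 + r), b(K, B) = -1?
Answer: 26896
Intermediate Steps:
D = 180 (D = (-22 + 12)*(-19 + 1) = -10*(-18) = 180)
w(g) = 8*g (w(g) = (g + g)*(5 - 1) = (2*g)*4 = 8*g)
(w(f(-2)) + D)² = (8*(-2) + 180)² = (-16 + 180)² = 164² = 26896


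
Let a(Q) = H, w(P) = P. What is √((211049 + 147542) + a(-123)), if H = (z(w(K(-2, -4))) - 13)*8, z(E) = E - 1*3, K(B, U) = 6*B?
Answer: √358367 ≈ 598.64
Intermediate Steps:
z(E) = -3 + E (z(E) = E - 3 = -3 + E)
H = -224 (H = ((-3 + 6*(-2)) - 13)*8 = ((-3 - 12) - 13)*8 = (-15 - 13)*8 = -28*8 = -224)
a(Q) = -224
√((211049 + 147542) + a(-123)) = √((211049 + 147542) - 224) = √(358591 - 224) = √358367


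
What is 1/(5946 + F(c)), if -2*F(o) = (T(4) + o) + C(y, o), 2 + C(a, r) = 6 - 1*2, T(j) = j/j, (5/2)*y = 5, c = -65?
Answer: 1/5977 ≈ 0.00016731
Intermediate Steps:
y = 2 (y = (2/5)*5 = 2)
T(j) = 1
C(a, r) = 2 (C(a, r) = -2 + (6 - 1*2) = -2 + (6 - 2) = -2 + 4 = 2)
F(o) = -3/2 - o/2 (F(o) = -((1 + o) + 2)/2 = -(3 + o)/2 = -3/2 - o/2)
1/(5946 + F(c)) = 1/(5946 + (-3/2 - 1/2*(-65))) = 1/(5946 + (-3/2 + 65/2)) = 1/(5946 + 31) = 1/5977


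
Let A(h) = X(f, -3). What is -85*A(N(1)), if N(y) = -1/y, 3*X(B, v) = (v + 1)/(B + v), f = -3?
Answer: -85/9 ≈ -9.4444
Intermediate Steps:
X(B, v) = (1 + v)/(3*(B + v)) (X(B, v) = ((v + 1)/(B + v))/3 = ((1 + v)/(B + v))/3 = (1 + v)/(3*(B + v)))
A(h) = ⅑ (A(h) = (1 - 3)/(3*(-3 - 3)) = (⅓)*(-2)/(-6) = (⅓)*(-⅙)*(-2) = ⅑)
-85*A(N(1)) = -85*⅑ = -85/9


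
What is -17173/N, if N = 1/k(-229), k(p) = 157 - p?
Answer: -6628778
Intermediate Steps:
N = 1/386 (N = 1/(157 - 1*(-229)) = 1/(157 + 229) = 1/386 ≈ 0.0025907)
-17173/N = -17173/1/386 = -17173*386 = -6628778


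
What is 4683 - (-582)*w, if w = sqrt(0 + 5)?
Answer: 4683 + 582*sqrt(5) ≈ 5984.4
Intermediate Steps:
w = sqrt(5) ≈ 2.2361
4683 - (-582)*w = 4683 - (-582)*sqrt(5) = 4683 + 582*sqrt(5)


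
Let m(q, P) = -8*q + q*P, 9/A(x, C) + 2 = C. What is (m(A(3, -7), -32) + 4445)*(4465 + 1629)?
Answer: 27331590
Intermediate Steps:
A(x, C) = 9/(-2 + C)
m(q, P) = -8*q + P*q
(m(A(3, -7), -32) + 4445)*(4465 + 1629) = ((9/(-2 - 7))*(-8 - 32) + 4445)*(4465 + 1629) = ((9/(-9))*(-40) + 4445)*6094 = ((9*(-⅑))*(-40) + 4445)*6094 = (-1*(-40) + 4445)*6094 = (40 + 4445)*6094 = 4485*6094 = 27331590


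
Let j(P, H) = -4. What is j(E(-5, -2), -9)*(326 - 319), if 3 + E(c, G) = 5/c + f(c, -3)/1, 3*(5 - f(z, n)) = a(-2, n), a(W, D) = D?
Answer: -28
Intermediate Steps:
f(z, n) = 5 - n/3
E(c, G) = 3 + 5/c (E(c, G) = -3 + (5/c + (5 - ⅓*(-3))/1) = -3 + (5/c + (5 + 1)*1) = -3 + (5/c + 6*1) = -3 + (5/c + 6) = -3 + (6 + 5/c) = 3 + 5/c)
j(E(-5, -2), -9)*(326 - 319) = -4*(326 - 319) = -4*7 = -28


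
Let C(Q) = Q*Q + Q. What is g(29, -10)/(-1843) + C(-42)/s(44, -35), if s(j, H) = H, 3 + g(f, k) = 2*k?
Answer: -453263/9215 ≈ -49.188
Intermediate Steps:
g(f, k) = -3 + 2*k
C(Q) = Q + Q**2 (C(Q) = Q**2 + Q = Q + Q**2)
g(29, -10)/(-1843) + C(-42)/s(44, -35) = (-3 + 2*(-10))/(-1843) - 42*(1 - 42)/(-35) = (-3 - 20)*(-1/1843) - 42*(-41)*(-1/35) = -23*(-1/1843) + 1722*(-1/35) = 23/1843 - 246/5 = -453263/9215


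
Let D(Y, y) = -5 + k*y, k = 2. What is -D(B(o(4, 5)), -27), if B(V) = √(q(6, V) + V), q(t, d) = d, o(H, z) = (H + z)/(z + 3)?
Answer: 59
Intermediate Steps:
o(H, z) = (H + z)/(3 + z)
B(V) = √2*√V (B(V) = √(V + V) = √(2*V) = √2*√V)
D(Y, y) = -5 + 2*y
-D(B(o(4, 5)), -27) = -(-5 + 2*(-27)) = -(-5 - 54) = -1*(-59) = 59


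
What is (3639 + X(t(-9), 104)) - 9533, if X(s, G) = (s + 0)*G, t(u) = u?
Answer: -6830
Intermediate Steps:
X(s, G) = G*s (X(s, G) = s*G = G*s)
(3639 + X(t(-9), 104)) - 9533 = (3639 + 104*(-9)) - 9533 = (3639 - 936) - 9533 = 2703 - 9533 = -6830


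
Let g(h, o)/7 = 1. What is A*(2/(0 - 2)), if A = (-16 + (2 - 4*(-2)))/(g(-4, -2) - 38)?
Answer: -6/31 ≈ -0.19355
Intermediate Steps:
g(h, o) = 7 (g(h, o) = 7*1 = 7)
A = 6/31 (A = (-16 + (2 - 4*(-2)))/(7 - 38) = (-16 + (2 + 8))/(-31) = (-16 + 10)*(-1/31) = -6*(-1/31) = 6/31 ≈ 0.19355)
A*(2/(0 - 2)) = 6*(2/(0 - 2))/31 = 6*(2/(-2))/31 = 6*(2*(-½))/31 = (6/31)*(-1) = -6/31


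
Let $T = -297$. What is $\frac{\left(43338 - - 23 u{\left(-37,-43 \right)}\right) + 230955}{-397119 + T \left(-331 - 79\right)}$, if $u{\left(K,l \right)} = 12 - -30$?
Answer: $- \frac{91753}{91783} \approx -0.99967$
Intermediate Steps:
$u{\left(K,l \right)} = 42$ ($u{\left(K,l \right)} = 12 + 30 = 42$)
$\frac{\left(43338 - - 23 u{\left(-37,-43 \right)}\right) + 230955}{-397119 + T \left(-331 - 79\right)} = \frac{\left(43338 - \left(-23\right) 42\right) + 230955}{-397119 - 297 \left(-331 - 79\right)} = \frac{\left(43338 - -966\right) + 230955}{-397119 - -121770} = \frac{\left(43338 + 966\right) + 230955}{-397119 + 121770} = \frac{44304 + 230955}{-275349} = 275259 \left(- \frac{1}{275349}\right) = - \frac{91753}{91783}$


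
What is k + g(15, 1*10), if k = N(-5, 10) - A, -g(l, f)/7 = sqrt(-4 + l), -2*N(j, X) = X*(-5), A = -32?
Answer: 57 - 7*sqrt(11) ≈ 33.784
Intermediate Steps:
N(j, X) = 5*X/2 (N(j, X) = -X*(-5)/2 = -(-5)*X/2 = 5*X/2)
g(l, f) = -7*sqrt(-4 + l)
k = 57 (k = (5/2)*10 - 1*(-32) = 25 + 32 = 57)
k + g(15, 1*10) = 57 - 7*sqrt(-4 + 15) = 57 - 7*sqrt(11)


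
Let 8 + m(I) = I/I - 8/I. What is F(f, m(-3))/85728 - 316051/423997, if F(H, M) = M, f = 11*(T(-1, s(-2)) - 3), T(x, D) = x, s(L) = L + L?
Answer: -81288772345/109045244448 ≈ -0.74546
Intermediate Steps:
s(L) = 2*L
m(I) = -7 - 8/I (m(I) = -8 + (I/I - 8/I) = -8 + (1 - 8/I) = -7 - 8/I)
f = -44 (f = 11*(-1 - 3) = 11*(-4) = -44)
F(f, m(-3))/85728 - 316051/423997 = (-7 - 8/(-3))/85728 - 316051/423997 = (-7 - 8*(-1/3))*(1/85728) - 316051*1/423997 = (-7 + 8/3)*(1/85728) - 316051/423997 = -13/3*1/85728 - 316051/423997 = -13/257184 - 316051/423997 = -81288772345/109045244448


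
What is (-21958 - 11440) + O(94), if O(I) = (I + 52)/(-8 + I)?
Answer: -1436041/43 ≈ -33396.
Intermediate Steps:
O(I) = (52 + I)/(-8 + I)
(-21958 - 11440) + O(94) = (-21958 - 11440) + (52 + 94)/(-8 + 94) = -33398 + 146/86 = -33398 + (1/86)*146 = -33398 + 73/43 = -1436041/43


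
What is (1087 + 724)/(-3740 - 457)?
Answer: -1811/4197 ≈ -0.43150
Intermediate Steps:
(1087 + 724)/(-3740 - 457) = 1811/(-4197) = 1811*(-1/4197) = -1811/4197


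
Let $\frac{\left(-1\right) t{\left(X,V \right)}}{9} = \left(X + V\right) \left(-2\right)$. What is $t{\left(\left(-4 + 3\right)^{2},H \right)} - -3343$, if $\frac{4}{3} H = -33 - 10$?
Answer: $\frac{5561}{2} \approx 2780.5$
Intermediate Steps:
$H = - \frac{129}{4}$ ($H = \frac{3 \left(-33 - 10\right)}{4} = \frac{3}{4} \left(-43\right) = - \frac{129}{4} \approx -32.25$)
$t{\left(X,V \right)} = 18 V + 18 X$ ($t{\left(X,V \right)} = - 9 \left(X + V\right) \left(-2\right) = - 9 \left(V + X\right) \left(-2\right) = - 9 \left(- 2 V - 2 X\right) = 18 V + 18 X$)
$t{\left(\left(-4 + 3\right)^{2},H \right)} - -3343 = \left(18 \left(- \frac{129}{4}\right) + 18 \left(-4 + 3\right)^{2}\right) - -3343 = \left(- \frac{1161}{2} + 18 \left(-1\right)^{2}\right) + 3343 = \left(- \frac{1161}{2} + 18 \cdot 1\right) + 3343 = \left(- \frac{1161}{2} + 18\right) + 3343 = - \frac{1125}{2} + 3343 = \frac{5561}{2}$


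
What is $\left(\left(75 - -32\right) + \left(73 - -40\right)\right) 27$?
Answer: $5940$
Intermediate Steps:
$\left(\left(75 - -32\right) + \left(73 - -40\right)\right) 27 = \left(\left(75 + 32\right) + \left(73 + 40\right)\right) 27 = \left(107 + 113\right) 27 = 220 \cdot 27 = 5940$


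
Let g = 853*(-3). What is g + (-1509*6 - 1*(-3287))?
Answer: -8326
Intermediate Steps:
g = -2559
g + (-1509*6 - 1*(-3287)) = -2559 + (-1509*6 - 1*(-3287)) = -2559 + (-9054 + 3287) = -2559 - 5767 = -8326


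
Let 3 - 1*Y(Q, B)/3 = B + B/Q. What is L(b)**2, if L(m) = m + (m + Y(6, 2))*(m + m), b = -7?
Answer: 3969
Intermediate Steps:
Y(Q, B) = 9 - 3*B - 3*B/Q (Y(Q, B) = 9 - 3*(B + B/Q) = 9 + (-3*B - 3*B/Q) = 9 - 3*B - 3*B/Q)
L(m) = m + 2*m*(2 + m) (L(m) = m + (m + (9 - 3*2 - 3*2/6))*(m + m) = m + (m + (9 - 6 - 3*2*1/6))*(2*m) = m + (m + (9 - 6 - 1))*(2*m) = m + (m + 2)*(2*m) = m + (2 + m)*(2*m) = m + 2*m*(2 + m))
L(b)**2 = (-7*(5 + 2*(-7)))**2 = (-7*(5 - 14))**2 = (-7*(-9))**2 = 63**2 = 3969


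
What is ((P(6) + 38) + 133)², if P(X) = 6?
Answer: 31329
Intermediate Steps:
((P(6) + 38) + 133)² = ((6 + 38) + 133)² = (44 + 133)² = 177² = 31329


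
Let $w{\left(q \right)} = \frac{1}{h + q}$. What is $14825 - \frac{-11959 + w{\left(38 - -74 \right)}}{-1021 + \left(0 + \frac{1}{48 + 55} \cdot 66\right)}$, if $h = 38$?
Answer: $\frac{233524687303}{15764550} \approx 14813.0$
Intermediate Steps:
$w{\left(q \right)} = \frac{1}{38 + q}$
$14825 - \frac{-11959 + w{\left(38 - -74 \right)}}{-1021 + \left(0 + \frac{1}{48 + 55} \cdot 66\right)} = 14825 - \frac{-11959 + \frac{1}{38 + \left(38 - -74\right)}}{-1021 + \left(0 + \frac{1}{48 + 55} \cdot 66\right)} = 14825 - \frac{-11959 + \frac{1}{38 + \left(38 + 74\right)}}{-1021 + \left(0 + \frac{1}{103} \cdot 66\right)} = 14825 - \frac{-11959 + \frac{1}{38 + 112}}{-1021 + \left(0 + \frac{1}{103} \cdot 66\right)} = 14825 - \frac{-11959 + \frac{1}{150}}{-1021 + \left(0 + \frac{66}{103}\right)} = 14825 - \frac{-11959 + \frac{1}{150}}{-1021 + \frac{66}{103}} = 14825 - - \frac{1793849}{150 \left(- \frac{105097}{103}\right)} = 14825 - \left(- \frac{1793849}{150}\right) \left(- \frac{103}{105097}\right) = 14825 - \frac{184766447}{15764550} = \frac{233524687303}{15764550}$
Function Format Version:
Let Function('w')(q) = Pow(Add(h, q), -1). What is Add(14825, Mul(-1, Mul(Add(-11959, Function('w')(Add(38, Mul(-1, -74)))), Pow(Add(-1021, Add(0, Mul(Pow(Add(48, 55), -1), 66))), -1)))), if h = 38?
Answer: Rational(233524687303, 15764550) ≈ 14813.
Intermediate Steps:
Function('w')(q) = Pow(Add(38, q), -1)
Add(14825, Mul(-1, Mul(Add(-11959, Function('w')(Add(38, Mul(-1, -74)))), Pow(Add(-1021, Add(0, Mul(Pow(Add(48, 55), -1), 66))), -1)))) = Add(14825, Mul(-1, Mul(Add(-11959, Pow(Add(38, Add(38, Mul(-1, -74))), -1)), Pow(Add(-1021, Add(0, Mul(Pow(Add(48, 55), -1), 66))), -1)))) = Add(14825, Mul(-1, Mul(Add(-11959, Pow(Add(38, Add(38, 74)), -1)), Pow(Add(-1021, Add(0, Mul(Pow(103, -1), 66))), -1)))) = Add(14825, Mul(-1, Mul(Add(-11959, Pow(Add(38, 112), -1)), Pow(Add(-1021, Add(0, Mul(Rational(1, 103), 66))), -1)))) = Add(14825, Mul(-1, Mul(Add(-11959, Pow(150, -1)), Pow(Add(-1021, Add(0, Rational(66, 103))), -1)))) = Add(14825, Mul(-1, Mul(Add(-11959, Rational(1, 150)), Pow(Add(-1021, Rational(66, 103)), -1)))) = Add(14825, Mul(-1, Mul(Rational(-1793849, 150), Pow(Rational(-105097, 103), -1)))) = Add(14825, Mul(-1, Mul(Rational(-1793849, 150), Rational(-103, 105097)))) = Add(14825, Mul(-1, Rational(184766447, 15764550))) = Add(14825, Rational(-184766447, 15764550)) = Rational(233524687303, 15764550)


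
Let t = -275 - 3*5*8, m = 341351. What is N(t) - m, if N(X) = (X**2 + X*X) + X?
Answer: -29696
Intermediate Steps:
t = -395 (t = -275 - 15*8 = -275 - 120 = -395)
N(X) = X + 2*X**2 (N(X) = (X**2 + X**2) + X = 2*X**2 + X = X + 2*X**2)
N(t) - m = -395*(1 + 2*(-395)) - 1*341351 = -395*(1 - 790) - 341351 = -395*(-789) - 341351 = 311655 - 341351 = -29696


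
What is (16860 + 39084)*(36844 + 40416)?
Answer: 4322233440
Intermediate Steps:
(16860 + 39084)*(36844 + 40416) = 55944*77260 = 4322233440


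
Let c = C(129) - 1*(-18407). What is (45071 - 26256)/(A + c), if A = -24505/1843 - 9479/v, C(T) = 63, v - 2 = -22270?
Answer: 40640324740/39867325723 ≈ 1.0194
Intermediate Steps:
v = -22268 (v = 2 - 22270 = -22268)
c = 18470 (c = 63 - 1*(-18407) = 63 + 18407 = 18470)
A = -27800397/2159996 (A = -24505/1843 - 9479/(-22268) = -24505*1/1843 - 9479*(-1/22268) = -24505/1843 + 9479/22268 = -27800397/2159996 ≈ -12.871)
(45071 - 26256)/(A + c) = (45071 - 26256)/(-27800397/2159996 + 18470) = 18815/(39867325723/2159996) = 18815*(2159996/39867325723) = 40640324740/39867325723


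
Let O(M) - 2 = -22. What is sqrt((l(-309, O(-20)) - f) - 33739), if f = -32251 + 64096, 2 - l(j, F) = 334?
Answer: 6*I*sqrt(1831) ≈ 256.74*I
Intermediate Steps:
O(M) = -20 (O(M) = 2 - 22 = -20)
l(j, F) = -332 (l(j, F) = 2 - 1*334 = 2 - 334 = -332)
f = 31845
sqrt((l(-309, O(-20)) - f) - 33739) = sqrt((-332 - 1*31845) - 33739) = sqrt((-332 - 31845) - 33739) = sqrt(-32177 - 33739) = sqrt(-65916) = 6*I*sqrt(1831)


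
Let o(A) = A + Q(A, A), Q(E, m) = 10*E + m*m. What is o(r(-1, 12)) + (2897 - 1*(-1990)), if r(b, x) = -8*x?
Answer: 13047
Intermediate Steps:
Q(E, m) = m**2 + 10*E (Q(E, m) = 10*E + m**2 = m**2 + 10*E)
o(A) = A**2 + 11*A (o(A) = A + (A**2 + 10*A) = A**2 + 11*A)
o(r(-1, 12)) + (2897 - 1*(-1990)) = (-8*12)*(11 - 8*12) + (2897 - 1*(-1990)) = -96*(11 - 96) + (2897 + 1990) = -96*(-85) + 4887 = 8160 + 4887 = 13047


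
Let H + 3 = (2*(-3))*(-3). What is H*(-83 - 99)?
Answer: -2730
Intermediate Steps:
H = 15 (H = -3 + (2*(-3))*(-3) = -3 - 6*(-3) = -3 + 18 = 15)
H*(-83 - 99) = 15*(-83 - 99) = 15*(-182) = -2730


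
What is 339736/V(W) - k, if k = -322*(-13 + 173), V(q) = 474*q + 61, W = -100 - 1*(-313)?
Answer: 5205044696/101023 ≈ 51523.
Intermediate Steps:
W = 213 (W = -100 + 313 = 213)
V(q) = 61 + 474*q
k = -51520 (k = -322*160 = -51520)
339736/V(W) - k = 339736/(61 + 474*213) - 1*(-51520) = 339736/(61 + 100962) + 51520 = 339736/101023 + 51520 = 5205044696/101023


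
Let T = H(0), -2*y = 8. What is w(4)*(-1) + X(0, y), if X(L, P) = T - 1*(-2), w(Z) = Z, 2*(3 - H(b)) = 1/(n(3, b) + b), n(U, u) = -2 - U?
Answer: 11/10 ≈ 1.1000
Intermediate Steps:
y = -4 (y = -½*8 = -4)
H(b) = 3 - 1/(2*(-5 + b)) (H(b) = 3 - 1/(2*((-2 - 1*3) + b)) = 3 - 1/(2*((-2 - 3) + b)) = 3 - 1/(2*(-5 + b)))
T = 31/10 (T = (-31 + 6*0)/(2*(-5 + 0)) = (½)*(-31 + 0)/(-5) = (½)*(-⅕)*(-31) = 31/10 ≈ 3.1000)
X(L, P) = 51/10 (X(L, P) = 31/10 - 1*(-2) = 31/10 + 2 = 51/10)
w(4)*(-1) + X(0, y) = 4*(-1) + 51/10 = -4 + 51/10 = 11/10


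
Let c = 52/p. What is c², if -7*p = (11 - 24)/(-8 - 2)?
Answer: 78400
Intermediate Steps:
p = -13/70 (p = -(11 - 24)/(7*(-8 - 2)) = -(-13)/(7*(-10)) = -(-13)*(-1)/(7*10) = -⅐*13/10 = -13/70 ≈ -0.18571)
c = -280 (c = 52/(-13/70) = 52*(-70/13) = -280)
c² = (-280)² = 78400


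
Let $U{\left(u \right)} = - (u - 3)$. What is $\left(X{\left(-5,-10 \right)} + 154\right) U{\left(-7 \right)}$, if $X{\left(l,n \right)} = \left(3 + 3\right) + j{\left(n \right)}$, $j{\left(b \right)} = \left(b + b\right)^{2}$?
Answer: $5600$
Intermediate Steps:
$j{\left(b \right)} = 4 b^{2}$ ($j{\left(b \right)} = \left(2 b\right)^{2} = 4 b^{2}$)
$X{\left(l,n \right)} = 6 + 4 n^{2}$ ($X{\left(l,n \right)} = \left(3 + 3\right) + 4 n^{2} = 6 + 4 n^{2}$)
$U{\left(u \right)} = 3 - u$ ($U{\left(u \right)} = - (-3 + u) = 3 - u$)
$\left(X{\left(-5,-10 \right)} + 154\right) U{\left(-7 \right)} = \left(\left(6 + 4 \left(-10\right)^{2}\right) + 154\right) \left(3 - -7\right) = \left(\left(6 + 4 \cdot 100\right) + 154\right) \left(3 + 7\right) = \left(\left(6 + 400\right) + 154\right) 10 = \left(406 + 154\right) 10 = 560 \cdot 10 = 5600$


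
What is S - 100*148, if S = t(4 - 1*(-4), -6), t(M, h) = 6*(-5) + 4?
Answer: -14826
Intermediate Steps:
t(M, h) = -26 (t(M, h) = -30 + 4 = -26)
S = -26
S - 100*148 = -26 - 100*148 = -26 - 14800 = -14826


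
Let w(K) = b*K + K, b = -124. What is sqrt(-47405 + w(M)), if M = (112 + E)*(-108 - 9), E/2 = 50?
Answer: sqrt(3003487) ≈ 1733.1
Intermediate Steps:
E = 100 (E = 2*50 = 100)
M = -24804 (M = (112 + 100)*(-108 - 9) = 212*(-117) = -24804)
w(K) = -123*K (w(K) = -124*K + K = -123*K)
sqrt(-47405 + w(M)) = sqrt(-47405 - 123*(-24804)) = sqrt(-47405 + 3050892) = sqrt(3003487)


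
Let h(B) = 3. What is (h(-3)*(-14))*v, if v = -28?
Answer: 1176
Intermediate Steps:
(h(-3)*(-14))*v = (3*(-14))*(-28) = -42*(-28) = 1176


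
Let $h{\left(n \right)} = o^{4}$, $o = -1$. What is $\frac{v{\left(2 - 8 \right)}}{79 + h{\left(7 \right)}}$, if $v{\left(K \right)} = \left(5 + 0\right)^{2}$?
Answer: $\frac{5}{16} \approx 0.3125$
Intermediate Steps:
$h{\left(n \right)} = 1$ ($h{\left(n \right)} = \left(-1\right)^{4} = 1$)
$v{\left(K \right)} = 25$ ($v{\left(K \right)} = 5^{2} = 25$)
$\frac{v{\left(2 - 8 \right)}}{79 + h{\left(7 \right)}} = \frac{1}{79 + 1} \cdot 25 = \frac{1}{80} \cdot 25 = \frac{5}{16}$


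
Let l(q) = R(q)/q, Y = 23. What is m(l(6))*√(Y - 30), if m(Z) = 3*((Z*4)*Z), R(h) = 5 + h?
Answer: 121*I*√7/3 ≈ 106.71*I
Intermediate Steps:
l(q) = (5 + q)/q
m(Z) = 12*Z² (m(Z) = 3*((4*Z)*Z) = 3*(4*Z²) = 12*Z²)
m(l(6))*√(Y - 30) = (12*((5 + 6)/6)²)*√(23 - 30) = (12*((⅙)*11)²)*√(-7) = (12*(11/6)²)*(I*√7) = (12*(121/36))*(I*√7) = 121*(I*√7)/3 = 121*I*√7/3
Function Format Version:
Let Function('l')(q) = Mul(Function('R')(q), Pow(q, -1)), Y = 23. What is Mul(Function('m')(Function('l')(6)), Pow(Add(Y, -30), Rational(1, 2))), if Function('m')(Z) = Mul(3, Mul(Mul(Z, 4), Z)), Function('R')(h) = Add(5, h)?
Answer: Mul(Rational(121, 3), I, Pow(7, Rational(1, 2))) ≈ Mul(106.71, I)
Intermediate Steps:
Function('l')(q) = Mul(Pow(q, -1), Add(5, q)) (Function('l')(q) = Mul(Add(5, q), Pow(q, -1)) = Mul(Pow(q, -1), Add(5, q)))
Function('m')(Z) = Mul(12, Pow(Z, 2)) (Function('m')(Z) = Mul(3, Mul(Mul(4, Z), Z)) = Mul(3, Mul(4, Pow(Z, 2))) = Mul(12, Pow(Z, 2)))
Mul(Function('m')(Function('l')(6)), Pow(Add(Y, -30), Rational(1, 2))) = Mul(Mul(12, Pow(Mul(Pow(6, -1), Add(5, 6)), 2)), Pow(Add(23, -30), Rational(1, 2))) = Mul(Mul(12, Pow(Mul(Rational(1, 6), 11), 2)), Pow(-7, Rational(1, 2))) = Mul(Mul(12, Pow(Rational(11, 6), 2)), Mul(I, Pow(7, Rational(1, 2)))) = Mul(Mul(12, Rational(121, 36)), Mul(I, Pow(7, Rational(1, 2)))) = Mul(Rational(121, 3), Mul(I, Pow(7, Rational(1, 2)))) = Mul(Rational(121, 3), I, Pow(7, Rational(1, 2)))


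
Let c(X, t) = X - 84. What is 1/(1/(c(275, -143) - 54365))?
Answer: -54174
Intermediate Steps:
c(X, t) = -84 + X
1/(1/(c(275, -143) - 54365)) = 1/(1/((-84 + 275) - 54365)) = 1/(1/(191 - 54365)) = 1/(1/(-54174)) = 1/(-1/54174) = -54174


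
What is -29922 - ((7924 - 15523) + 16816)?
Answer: -39139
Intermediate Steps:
-29922 - ((7924 - 15523) + 16816) = -29922 - (-7599 + 16816) = -29922 - 1*9217 = -29922 - 9217 = -39139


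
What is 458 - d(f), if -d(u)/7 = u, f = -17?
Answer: 339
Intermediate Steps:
d(u) = -7*u
458 - d(f) = 458 - (-7)*(-17) = 458 - 1*119 = 458 - 119 = 339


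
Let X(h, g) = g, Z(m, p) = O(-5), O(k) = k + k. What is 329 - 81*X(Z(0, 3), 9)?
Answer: -400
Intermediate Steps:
O(k) = 2*k
Z(m, p) = -10 (Z(m, p) = 2*(-5) = -10)
329 - 81*X(Z(0, 3), 9) = 329 - 81*9 = 329 - 729 = -400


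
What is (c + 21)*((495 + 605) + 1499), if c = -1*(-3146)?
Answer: 8231033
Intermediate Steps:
c = 3146
(c + 21)*((495 + 605) + 1499) = (3146 + 21)*((495 + 605) + 1499) = 3167*(1100 + 1499) = 3167*2599 = 8231033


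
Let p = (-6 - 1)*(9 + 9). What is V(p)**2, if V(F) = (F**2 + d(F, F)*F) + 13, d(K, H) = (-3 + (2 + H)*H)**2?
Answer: 945313741298520085129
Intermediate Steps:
d(K, H) = (-3 + H*(2 + H))**2
p = -126 (p = -7*18 = -126)
V(F) = 13 + F**2 + F*(-3 + F**2 + 2*F)**2 (V(F) = (F**2 + (-3 + F**2 + 2*F)**2*F) + 13 = (F**2 + F*(-3 + F**2 + 2*F)**2) + 13 = 13 + F**2 + F*(-3 + F**2 + 2*F)**2)
V(p)**2 = (13 + (-126)**2 - 126*(-3 + (-126)**2 + 2*(-126))**2)**2 = (13 + 15876 - 126*(-3 + 15876 - 252)**2)**2 = (13 + 15876 - 126*15621**2)**2 = (13 + 15876 - 126*244015641)**2 = (13 + 15876 - 30745970766)**2 = (-30745954877)**2 = 945313741298520085129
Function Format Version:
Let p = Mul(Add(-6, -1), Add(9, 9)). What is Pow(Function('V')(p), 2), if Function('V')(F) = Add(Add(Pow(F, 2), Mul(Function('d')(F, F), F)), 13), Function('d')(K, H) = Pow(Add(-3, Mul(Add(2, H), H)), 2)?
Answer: 945313741298520085129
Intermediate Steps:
Function('d')(K, H) = Pow(Add(-3, Mul(H, Add(2, H))), 2)
p = -126 (p = Mul(-7, 18) = -126)
Function('V')(F) = Add(13, Pow(F, 2), Mul(F, Pow(Add(-3, Pow(F, 2), Mul(2, F)), 2))) (Function('V')(F) = Add(Add(Pow(F, 2), Mul(Pow(Add(-3, Pow(F, 2), Mul(2, F)), 2), F)), 13) = Add(Add(Pow(F, 2), Mul(F, Pow(Add(-3, Pow(F, 2), Mul(2, F)), 2))), 13) = Add(13, Pow(F, 2), Mul(F, Pow(Add(-3, Pow(F, 2), Mul(2, F)), 2))))
Pow(Function('V')(p), 2) = Pow(Add(13, Pow(-126, 2), Mul(-126, Pow(Add(-3, Pow(-126, 2), Mul(2, -126)), 2))), 2) = Pow(Add(13, 15876, Mul(-126, Pow(Add(-3, 15876, -252), 2))), 2) = Pow(Add(13, 15876, Mul(-126, Pow(15621, 2))), 2) = Pow(Add(13, 15876, Mul(-126, 244015641)), 2) = Pow(Add(13, 15876, -30745970766), 2) = Pow(-30745954877, 2) = 945313741298520085129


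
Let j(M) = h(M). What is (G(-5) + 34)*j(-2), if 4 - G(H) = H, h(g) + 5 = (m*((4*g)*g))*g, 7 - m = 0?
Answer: -9847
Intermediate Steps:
m = 7 (m = 7 - 1*0 = 7 + 0 = 7)
h(g) = -5 + 28*g³ (h(g) = -5 + (7*((4*g)*g))*g = -5 + (7*(4*g²))*g = -5 + (28*g²)*g = -5 + 28*g³)
G(H) = 4 - H
j(M) = -5 + 28*M³
(G(-5) + 34)*j(-2) = ((4 - 1*(-5)) + 34)*(-5 + 28*(-2)³) = ((4 + 5) + 34)*(-5 + 28*(-8)) = (9 + 34)*(-5 - 224) = 43*(-229) = -9847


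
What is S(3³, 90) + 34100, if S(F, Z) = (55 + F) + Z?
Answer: 34272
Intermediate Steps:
S(F, Z) = 55 + F + Z
S(3³, 90) + 34100 = (55 + 3³ + 90) + 34100 = (55 + 27 + 90) + 34100 = 172 + 34100 = 34272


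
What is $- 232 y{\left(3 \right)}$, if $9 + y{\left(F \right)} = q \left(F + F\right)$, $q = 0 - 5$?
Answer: $9048$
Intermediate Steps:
$q = -5$ ($q = 0 - 5 = -5$)
$y{\left(F \right)} = -9 - 10 F$ ($y{\left(F \right)} = -9 - 5 \left(F + F\right) = -9 - 5 \cdot 2 F = -9 - 10 F$)
$- 232 y{\left(3 \right)} = - 232 \left(-9 - 30\right) = \left(-232\right) \left(-39\right) = 9048$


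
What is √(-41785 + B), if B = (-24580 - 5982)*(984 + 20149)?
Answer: I*√645908531 ≈ 25415.0*I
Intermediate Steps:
B = -645866746 (B = -30562*21133 = -645866746)
√(-41785 + B) = √(-41785 - 645866746) = √(-645908531) = I*√645908531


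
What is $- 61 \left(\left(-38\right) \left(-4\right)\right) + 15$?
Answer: $-9257$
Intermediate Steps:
$- 61 \left(\left(-38\right) \left(-4\right)\right) + 15 = \left(-61\right) 152 + 15 = -9272 + 15 = -9257$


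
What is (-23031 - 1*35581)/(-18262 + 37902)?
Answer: -14653/4910 ≈ -2.9843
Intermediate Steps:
(-23031 - 1*35581)/(-18262 + 37902) = (-23031 - 35581)/19640 = -58612*1/19640 = -14653/4910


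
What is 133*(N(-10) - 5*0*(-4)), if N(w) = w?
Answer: -1330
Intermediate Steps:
133*(N(-10) - 5*0*(-4)) = 133*(-10 - 5*0*(-4)) = 133*(-10 + 0*(-4)) = 133*(-10 + 0) = 133*(-10) = -1330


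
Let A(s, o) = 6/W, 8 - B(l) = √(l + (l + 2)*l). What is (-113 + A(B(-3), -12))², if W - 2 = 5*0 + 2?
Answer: 49729/4 ≈ 12432.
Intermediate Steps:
W = 4 (W = 2 + (5*0 + 2) = 2 + (0 + 2) = 2 + 2 = 4)
B(l) = 8 - √(l + l*(2 + l)) (B(l) = 8 - √(l + (l + 2)*l) = 8 - √(l + (2 + l)*l) = 8 - √(l + l*(2 + l)))
A(s, o) = 3/2 (A(s, o) = 6/4 = 6*(¼) = 3/2)
(-113 + A(B(-3), -12))² = (-113 + 3/2)² = (-223/2)² = 49729/4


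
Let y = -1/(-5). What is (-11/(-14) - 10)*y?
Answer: -129/70 ≈ -1.8429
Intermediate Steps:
y = ⅕ (y = -1*(-⅕) = ⅕ ≈ 0.20000)
(-11/(-14) - 10)*y = (-11/(-14) - 10)*(⅕) = (-11*(-1/14) - 10)*(⅕) = (11/14 - 10)*(⅕) = -129/14*⅕ = -129/70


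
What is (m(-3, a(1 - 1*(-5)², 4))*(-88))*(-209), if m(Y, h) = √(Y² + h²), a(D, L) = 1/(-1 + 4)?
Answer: 18392*√82/3 ≈ 55516.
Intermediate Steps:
a(D, L) = ⅓ (a(D, L) = 1/3 = ⅓)
(m(-3, a(1 - 1*(-5)², 4))*(-88))*(-209) = (√((-3)² + (⅓)²)*(-88))*(-209) = (√(9 + ⅑)*(-88))*(-209) = (√(82/9)*(-88))*(-209) = ((√82/3)*(-88))*(-209) = -88*√82/3*(-209) = 18392*√82/3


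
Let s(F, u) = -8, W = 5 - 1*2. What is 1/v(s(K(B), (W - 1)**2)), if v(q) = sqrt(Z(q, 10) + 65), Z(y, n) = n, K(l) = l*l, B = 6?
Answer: sqrt(3)/15 ≈ 0.11547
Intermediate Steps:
K(l) = l**2
W = 3 (W = 5 - 2 = 3)
v(q) = 5*sqrt(3) (v(q) = sqrt(10 + 65) = sqrt(75) = 5*sqrt(3))
1/v(s(K(B), (W - 1)**2)) = 1/(5*sqrt(3)) = sqrt(3)/15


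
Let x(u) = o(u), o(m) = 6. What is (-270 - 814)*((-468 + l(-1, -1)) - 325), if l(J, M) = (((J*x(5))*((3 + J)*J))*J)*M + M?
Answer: 847688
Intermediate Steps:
x(u) = 6
l(J, M) = M + 6*M*J³*(3 + J) (l(J, M) = (((J*6)*((3 + J)*J))*J)*M + M = (((6*J)*(J*(3 + J)))*J)*M + M = ((6*J²*(3 + J))*J)*M + M = (6*J³*(3 + J))*M + M = 6*M*J³*(3 + J) + M = M + 6*M*J³*(3 + J))
(-270 - 814)*((-468 + l(-1, -1)) - 325) = (-270 - 814)*((-468 - (1 + 6*(-1)⁴ + 18*(-1)³)) - 325) = -1084*((-468 - (1 + 6*1 + 18*(-1))) - 325) = -1084*((-468 - (1 + 6 - 18)) - 325) = -1084*((-468 - 1*(-11)) - 325) = -1084*((-468 + 11) - 325) = -1084*(-457 - 325) = -1084*(-782) = 847688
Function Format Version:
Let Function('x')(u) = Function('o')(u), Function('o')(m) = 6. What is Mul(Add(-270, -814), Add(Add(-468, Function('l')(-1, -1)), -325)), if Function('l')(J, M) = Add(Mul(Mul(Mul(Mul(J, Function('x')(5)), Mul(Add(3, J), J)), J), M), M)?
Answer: 847688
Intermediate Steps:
Function('x')(u) = 6
Function('l')(J, M) = Add(M, Mul(6, M, Pow(J, 3), Add(3, J))) (Function('l')(J, M) = Add(Mul(Mul(Mul(Mul(J, 6), Mul(Add(3, J), J)), J), M), M) = Add(Mul(Mul(Mul(Mul(6, J), Mul(J, Add(3, J))), J), M), M) = Add(Mul(Mul(Mul(6, Pow(J, 2), Add(3, J)), J), M), M) = Add(Mul(Mul(6, Pow(J, 3), Add(3, J)), M), M) = Add(Mul(6, M, Pow(J, 3), Add(3, J)), M) = Add(M, Mul(6, M, Pow(J, 3), Add(3, J))))
Mul(Add(-270, -814), Add(Add(-468, Function('l')(-1, -1)), -325)) = Mul(Add(-270, -814), Add(Add(-468, Mul(-1, Add(1, Mul(6, Pow(-1, 4)), Mul(18, Pow(-1, 3))))), -325)) = Mul(-1084, Add(Add(-468, Mul(-1, Add(1, Mul(6, 1), Mul(18, -1)))), -325)) = Mul(-1084, Add(Add(-468, Mul(-1, Add(1, 6, -18))), -325)) = Mul(-1084, Add(Add(-468, Mul(-1, -11)), -325)) = Mul(-1084, Add(Add(-468, 11), -325)) = Mul(-1084, Add(-457, -325)) = Mul(-1084, -782) = 847688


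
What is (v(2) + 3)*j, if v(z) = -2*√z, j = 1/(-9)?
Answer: -⅓ + 2*√2/9 ≈ -0.019064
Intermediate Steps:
j = -⅑ ≈ -0.11111
(v(2) + 3)*j = (-2*√2 + 3)*(-⅑) = (3 - 2*√2)*(-⅑) = -⅓ + 2*√2/9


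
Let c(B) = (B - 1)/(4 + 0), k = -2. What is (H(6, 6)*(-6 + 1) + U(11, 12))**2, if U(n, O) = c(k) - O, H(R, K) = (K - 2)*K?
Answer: 281961/16 ≈ 17623.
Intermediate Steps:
H(R, K) = K*(-2 + K) (H(R, K) = (-2 + K)*K = K*(-2 + K))
c(B) = -1/4 + B/4 (c(B) = (-1 + B)/4 = (-1 + B)*(1/4) = -1/4 + B/4)
U(n, O) = -3/4 - O (U(n, O) = (-1/4 + (1/4)*(-2)) - O = (-1/4 - 1/2) - O = -3/4 - O)
(H(6, 6)*(-6 + 1) + U(11, 12))**2 = ((6*(-2 + 6))*(-6 + 1) + (-3/4 - 1*12))**2 = ((6*4)*(-5) + (-3/4 - 12))**2 = (24*(-5) - 51/4)**2 = (-120 - 51/4)**2 = (-531/4)**2 = 281961/16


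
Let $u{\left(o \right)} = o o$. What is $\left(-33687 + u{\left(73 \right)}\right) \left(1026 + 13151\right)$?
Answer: $-402031366$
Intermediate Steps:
$u{\left(o \right)} = o^{2}$
$\left(-33687 + u{\left(73 \right)}\right) \left(1026 + 13151\right) = \left(-33687 + 73^{2}\right) \left(1026 + 13151\right) = \left(-33687 + 5329\right) 14177 = \left(-28358\right) 14177 = -402031366$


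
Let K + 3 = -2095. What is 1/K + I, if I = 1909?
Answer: 4005081/2098 ≈ 1909.0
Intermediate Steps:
K = -2098 (K = -3 - 2095 = -2098)
1/K + I = 1/(-2098) + 1909 = -1/2098 + 1909 = 4005081/2098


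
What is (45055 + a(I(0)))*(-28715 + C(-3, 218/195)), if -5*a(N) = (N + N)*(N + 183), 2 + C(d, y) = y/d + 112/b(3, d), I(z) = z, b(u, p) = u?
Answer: -151184963053/117 ≈ -1.2922e+9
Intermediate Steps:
C(d, y) = 106/3 + y/d (C(d, y) = -2 + (y/d + 112/3) = -2 + (112/3 + y/d) = 106/3 + y/d)
a(N) = -2*N*(183 + N)/5 (a(N) = -(N + N)*(N + 183)/5 = -2*N*(183 + N)/5)
(45055 + a(I(0)))*(-28715 + C(-3, 218/195)) = (45055 - ⅖*0*(183 + 0))*(-28715 + (106/3 + (218/195)/(-3))) = (45055 - ⅖*0*183)*(-28715 + (106/3 + (218*(1/195))*(-⅓))) = (45055 + 0)*(-28715 + (106/3 + (218/195)*(-⅓))) = 45055*(-28715 + (106/3 - 218/585)) = 45055*(-28715 + 20452/585) = 45055*(-16777823/585) = -151184963053/117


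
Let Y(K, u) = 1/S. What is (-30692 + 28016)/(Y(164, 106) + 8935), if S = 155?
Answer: -69130/230821 ≈ -0.29950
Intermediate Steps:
Y(K, u) = 1/155
(-30692 + 28016)/(Y(164, 106) + 8935) = (-30692 + 28016)/(1/155 + 8935) = -2676/1384926/155 = -2676*155/1384926 = -69130/230821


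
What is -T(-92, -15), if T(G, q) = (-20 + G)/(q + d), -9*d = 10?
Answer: -1008/145 ≈ -6.9517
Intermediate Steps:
d = -10/9 (d = -1/9*10 = -10/9 ≈ -1.1111)
T(G, q) = (-20 + G)/(-10/9 + q) (T(G, q) = (-20 + G)/(q - 10/9) = (-20 + G)/(-10/9 + q))
-T(-92, -15) = -9*(-20 - 92)/(-10 + 9*(-15)) = -9*(-112)/(-10 - 135) = -9*(-112)/(-145) = -9*(-1)*(-112)/145 = -1*1008/145 = -1008/145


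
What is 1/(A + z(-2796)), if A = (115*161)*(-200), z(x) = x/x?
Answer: -1/3702999 ≈ -2.7005e-7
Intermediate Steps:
z(x) = 1
A = -3703000 (A = 18515*(-200) = -3703000)
1/(A + z(-2796)) = 1/(-3703000 + 1) = 1/(-3702999) = -1/3702999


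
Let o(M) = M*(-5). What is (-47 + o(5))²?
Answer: 5184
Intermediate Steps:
o(M) = -5*M
(-47 + o(5))² = (-47 - 5*5)² = (-47 - 25)² = (-72)² = 5184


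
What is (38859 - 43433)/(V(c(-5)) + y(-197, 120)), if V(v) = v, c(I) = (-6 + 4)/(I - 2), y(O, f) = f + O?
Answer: 32018/537 ≈ 59.624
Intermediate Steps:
y(O, f) = O + f
c(I) = -2/(-2 + I)
(38859 - 43433)/(V(c(-5)) + y(-197, 120)) = (38859 - 43433)/(-2/(-2 - 5) + (-197 + 120)) = -4574/(-2/(-7) - 77) = -4574/(-2*(-⅐) - 77) = -4574/(2/7 - 77) = -4574/(-537/7) = -4574*(-7/537) = 32018/537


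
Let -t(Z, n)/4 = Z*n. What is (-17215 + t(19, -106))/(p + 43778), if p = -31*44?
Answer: -3053/14138 ≈ -0.21594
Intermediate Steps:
t(Z, n) = -4*Z*n
p = -1364
(-17215 + t(19, -106))/(p + 43778) = (-17215 - 4*19*(-106))/(-1364 + 43778) = (-17215 + 8056)/42414 = -9159*1/42414 = -3053/14138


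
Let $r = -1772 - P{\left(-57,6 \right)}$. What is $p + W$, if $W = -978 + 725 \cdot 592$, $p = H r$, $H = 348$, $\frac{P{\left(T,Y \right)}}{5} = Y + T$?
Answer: $-99694$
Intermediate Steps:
$P{\left(T,Y \right)} = 5 T + 5 Y$ ($P{\left(T,Y \right)} = 5 \left(Y + T\right) = 5 \left(T + Y\right) = 5 T + 5 Y$)
$r = -1517$ ($r = -1772 - \left(5 \left(-57\right) + 5 \cdot 6\right) = -1772 - \left(-285 + 30\right) = -1772 - -255 = -1772 + 255 = -1517$)
$p = -527916$ ($p = 348 \left(-1517\right) = -527916$)
$W = 428222$ ($W = -978 + 429200 = 428222$)
$p + W = -527916 + 428222 = -99694$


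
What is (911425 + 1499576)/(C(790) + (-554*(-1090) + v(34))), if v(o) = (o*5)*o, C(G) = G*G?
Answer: 2411001/1233740 ≈ 1.9542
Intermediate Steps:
C(G) = G²
v(o) = 5*o² (v(o) = (5*o)*o = 5*o²)
(911425 + 1499576)/(C(790) + (-554*(-1090) + v(34))) = (911425 + 1499576)/(790² + (-554*(-1090) + 5*34²)) = 2411001/(624100 + (603860 + 5*1156)) = 2411001/(624100 + (603860 + 5780)) = 2411001/(624100 + 609640) = 2411001/1233740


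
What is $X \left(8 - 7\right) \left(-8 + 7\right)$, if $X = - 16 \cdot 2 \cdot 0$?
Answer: $0$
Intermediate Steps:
$X = 0$ ($X = \left(-16\right) 0 = 0$)
$X \left(8 - 7\right) \left(-8 + 7\right) = 0 \left(8 - 7\right) \left(-8 + 7\right) = 0 \cdot 1 \left(-1\right) = 0 \left(-1\right) = 0$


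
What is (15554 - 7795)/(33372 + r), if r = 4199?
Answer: 7759/37571 ≈ 0.20652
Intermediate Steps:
(15554 - 7795)/(33372 + r) = (15554 - 7795)/(33372 + 4199) = 7759/37571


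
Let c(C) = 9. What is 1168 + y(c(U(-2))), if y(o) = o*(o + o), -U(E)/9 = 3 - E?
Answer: 1330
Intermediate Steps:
U(E) = -27 + 9*E (U(E) = -9*(3 - E) = -27 + 9*E)
y(o) = 2*o² (y(o) = o*(2*o) = 2*o²)
1168 + y(c(U(-2))) = 1168 + 2*9² = 1168 + 2*81 = 1168 + 162 = 1330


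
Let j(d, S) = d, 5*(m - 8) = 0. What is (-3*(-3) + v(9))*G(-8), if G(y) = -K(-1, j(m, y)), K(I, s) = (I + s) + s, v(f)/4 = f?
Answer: -675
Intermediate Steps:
v(f) = 4*f
m = 8 (m = 8 + (1/5)*0 = 8 + 0 = 8)
K(I, s) = I + 2*s
G(y) = -15 (G(y) = -(-1 + 2*8) = -(-1 + 16) = -1*15 = -15)
(-3*(-3) + v(9))*G(-8) = (-3*(-3) + 4*9)*(-15) = (9 + 36)*(-15) = 45*(-15) = -675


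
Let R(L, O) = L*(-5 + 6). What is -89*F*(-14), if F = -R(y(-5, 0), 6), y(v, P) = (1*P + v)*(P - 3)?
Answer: -18690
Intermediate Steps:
y(v, P) = (-3 + P)*(P + v) (y(v, P) = (P + v)*(-3 + P) = (-3 + P)*(P + v))
R(L, O) = L (R(L, O) = L*1 = L)
F = -15 (F = -(0² - 3*0 - 3*(-5) + 0*(-5)) = -(0 + 0 + 15 + 0) = -1*15 = -15)
-89*F*(-14) = -89*(-15)*(-14) = 1335*(-14) = -18690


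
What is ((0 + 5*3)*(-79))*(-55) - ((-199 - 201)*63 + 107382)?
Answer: -17007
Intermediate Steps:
((0 + 5*3)*(-79))*(-55) - ((-199 - 201)*63 + 107382) = ((0 + 15)*(-79))*(-55) - (-400*63 + 107382) = (15*(-79))*(-55) - (-25200 + 107382) = -1185*(-55) - 1*82182 = 65175 - 82182 = -17007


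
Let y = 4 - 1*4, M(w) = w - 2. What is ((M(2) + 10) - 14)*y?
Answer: 0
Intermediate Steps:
M(w) = -2 + w
y = 0 (y = 4 - 4 = 0)
((M(2) + 10) - 14)*y = (((-2 + 2) + 10) - 14)*0 = ((0 + 10) - 14)*0 = (10 - 14)*0 = -4*0 = 0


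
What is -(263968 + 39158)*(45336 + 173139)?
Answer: -66225452850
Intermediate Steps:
-(263968 + 39158)*(45336 + 173139) = -303126*218475 = -1*66225452850 = -66225452850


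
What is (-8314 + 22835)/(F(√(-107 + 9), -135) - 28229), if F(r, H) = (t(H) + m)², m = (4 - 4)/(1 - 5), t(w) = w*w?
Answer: 14521/332122396 ≈ 4.3722e-5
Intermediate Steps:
t(w) = w²
m = 0 (m = 0/(-4) = 0*(-¼) = 0)
F(r, H) = H⁴ (F(r, H) = (H² + 0)² = (H²)² = H⁴)
(-8314 + 22835)/(F(√(-107 + 9), -135) - 28229) = (-8314 + 22835)/((-135)⁴ - 28229) = 14521/(332150625 - 28229) = 14521/332122396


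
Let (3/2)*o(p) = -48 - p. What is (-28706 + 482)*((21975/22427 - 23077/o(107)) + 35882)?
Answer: -3542456279555424/3476185 ≈ -1.0191e+9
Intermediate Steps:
o(p) = -32 - 2*p/3 (o(p) = 2*(-48 - p)/3 = -32 - 2*p/3)
(-28706 + 482)*((21975/22427 - 23077/o(107)) + 35882) = (-28706 + 482)*((21975/22427 - 23077/(-32 - ⅔*107)) + 35882) = -28224*((21975*(1/22427) - 23077/(-32 - 214/3)) + 35882) = -28224*((21975/22427 - 23077/(-310/3)) + 35882) = -28224*((21975/22427 - 23077*(-3/310)) + 35882) = -28224*((21975/22427 + 69231/310) + 35882) = -28224*(1559455887/6952370 + 35882) = -28224*251024396227/6952370 = -3542456279555424/3476185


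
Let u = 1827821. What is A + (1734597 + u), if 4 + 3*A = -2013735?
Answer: 8673515/3 ≈ 2.8912e+6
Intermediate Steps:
A = -2013739/3 (A = -4/3 + (⅓)*(-2013735) = -4/3 - 671245 = -2013739/3 ≈ -6.7125e+5)
A + (1734597 + u) = -2013739/3 + (1734597 + 1827821) = -2013739/3 + 3562418 = 8673515/3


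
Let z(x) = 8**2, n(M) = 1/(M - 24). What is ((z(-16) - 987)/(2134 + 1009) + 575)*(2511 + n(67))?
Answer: 195033652148/135149 ≈ 1.4431e+6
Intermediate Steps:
n(M) = 1/(-24 + M)
z(x) = 64
((z(-16) - 987)/(2134 + 1009) + 575)*(2511 + n(67)) = ((64 - 987)/(2134 + 1009) + 575)*(2511 + 1/(-24 + 67)) = (-923/3143 + 575)*(2511 + 1/43) = (-923*1/3143 + 575)*(2511 + 1/43) = (-923/3143 + 575)*(107974/43) = (1806302/3143)*(107974/43) = 195033652148/135149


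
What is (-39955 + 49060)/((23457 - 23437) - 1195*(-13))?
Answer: 607/1037 ≈ 0.58534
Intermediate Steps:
(-39955 + 49060)/((23457 - 23437) - 1195*(-13)) = 9105/(20 + 15535) = 9105/15555 = 9105*(1/15555) = 607/1037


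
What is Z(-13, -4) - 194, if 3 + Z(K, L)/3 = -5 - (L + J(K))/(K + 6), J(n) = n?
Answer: -1577/7 ≈ -225.29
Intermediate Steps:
Z(K, L) = -24 - 3*(K + L)/(6 + K) (Z(K, L) = -9 + 3*(-5 - (L + K)/(K + 6)) = -9 + 3*(-5 - (K + L)/(6 + K)) = -9 + (-15 - 3*(K + L)/(6 + K)) = -24 - 3*(K + L)/(6 + K))
Z(-13, -4) - 194 = 3*(-48 - 1*(-4) - 9*(-13))/(6 - 13) - 194 = 3*(-48 + 4 + 117)/(-7) - 194 = 3*(-1/7)*73 - 194 = -219/7 - 194 = -1577/7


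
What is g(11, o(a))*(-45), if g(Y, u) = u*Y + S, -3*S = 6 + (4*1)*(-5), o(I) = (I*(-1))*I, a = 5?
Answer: 12165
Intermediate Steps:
o(I) = -I² (o(I) = (-I)*I = -I²)
S = 14/3 (S = -(6 + (4*1)*(-5))/3 = -(6 + 4*(-5))/3 = -(6 - 20)/3 = -⅓*(-14) = 14/3 ≈ 4.6667)
g(Y, u) = 14/3 + Y*u (g(Y, u) = u*Y + 14/3 = Y*u + 14/3 = 14/3 + Y*u)
g(11, o(a))*(-45) = (14/3 + 11*(-1*5²))*(-45) = (14/3 + 11*(-1*25))*(-45) = (14/3 + 11*(-25))*(-45) = (14/3 - 275)*(-45) = -811/3*(-45) = 12165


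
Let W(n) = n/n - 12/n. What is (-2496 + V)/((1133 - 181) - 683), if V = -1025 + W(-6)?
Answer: -3518/269 ≈ -13.078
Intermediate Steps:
W(n) = 1 - 12/n
V = -1022 (V = -1025 + (-12 - 6)/(-6) = -1025 - ⅙*(-18) = -1025 + 3 = -1022)
(-2496 + V)/((1133 - 181) - 683) = (-2496 - 1022)/((1133 - 181) - 683) = -3518/(952 - 683) = -3518/269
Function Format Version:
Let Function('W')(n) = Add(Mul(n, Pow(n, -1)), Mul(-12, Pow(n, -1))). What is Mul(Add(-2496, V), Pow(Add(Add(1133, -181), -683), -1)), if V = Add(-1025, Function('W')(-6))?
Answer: Rational(-3518, 269) ≈ -13.078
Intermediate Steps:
Function('W')(n) = Add(1, Mul(-12, Pow(n, -1)))
V = -1022 (V = Add(-1025, Mul(Pow(-6, -1), Add(-12, -6))) = Add(-1025, Mul(Rational(-1, 6), -18)) = Add(-1025, 3) = -1022)
Mul(Add(-2496, V), Pow(Add(Add(1133, -181), -683), -1)) = Mul(Add(-2496, -1022), Pow(Add(Add(1133, -181), -683), -1)) = Mul(-3518, Pow(Add(952, -683), -1)) = Mul(-3518, Pow(269, -1)) = Mul(-3518, Rational(1, 269)) = Rational(-3518, 269)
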